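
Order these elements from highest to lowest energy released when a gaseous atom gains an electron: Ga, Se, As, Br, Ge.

Ga is in period 4, group 13; Ge is in period 4, group 14; As is in period 4, group 15; Se is in period 4, group 16; Br is in period 4, group 17.
Adding an electron releases more energy for atoms nearer the top right (short of the noble gases).
All lie in period 4; the across-period trend (electron affinity increases left to right) applies, with the exception below.
Note the exception: Ge has a higher electron affinity than As, contrary to the simple trend — adding an electron to As's half-filled 4p³ is unfavourable, so Ge (4p²) has the more exothermic EA.
Tabulated electron affinity (kJ/mol): Ga 29, Ge 119, As 78, Se 195, Br 325.
So from highest to lowest: Br > Se > Ge > As > Ga.

Br, Se, Ge, As, Ga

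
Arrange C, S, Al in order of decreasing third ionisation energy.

C, S, Al

IE_3 is the cost of taking one more electron from the +2 cation: C²⁺ still has 2 valence electrons; S²⁺ still has 4 valence electrons; Al²⁺ still has 1 valence electron.
All are still removing valence electrons, so compare the +2 ions as you would atoms: IE_3 generally rises across a period (higher Z_eff) and falls down a group (larger shell), subject to the usual subshell exceptions.
Valence configurations: C²⁺ [He]2s², S²⁺ [Ne]3s²3p², Al²⁺ [Ne]3s¹.
Approximate IE_3 values (kJ/mol): C 4620, S 3357, Al 2745.
So the third ionization energies run Al < S < C.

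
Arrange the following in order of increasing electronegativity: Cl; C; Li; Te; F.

Li is in period 2, group 1; C is in period 2, group 14; F is in period 2, group 17; Cl is in period 3, group 17; Te is in period 5, group 16.
EN rises left→right (higher Z_eff, smaller atoms) and falls top→bottom (larger, more shielded atoms).
Neither a single period nor a single group — weigh both effects.
Te > Li: the two effects oppose for this pair; the across-period effect wins (2.10 vs 0.98).
C > Te: the two effects oppose for this pair; the down-group effect wins (2.55 vs 2.10).
Cl > C: period and group pull opposite ways; the across-period shift dominates (3.16 vs 2.55).
F > Cl: they share group 17; the group trend gives F the larger value.
For reference (Pauling): Li 0.98, C 2.55, F 3.98, Cl 3.16, Te 2.10.
So from lowest to highest: Li < Te < C < Cl < F.

Li < Te < C < Cl < F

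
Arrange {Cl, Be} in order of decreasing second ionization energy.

IE_2 is the cost of taking one more electron from the +1 cation: Cl⁺ still has 6 valence electrons; Be⁺ still has 1 valence electron.
All are still removing valence electrons, so compare the +1 ions as you would atoms: IE_2 generally rises across a period (higher Z_eff) and falls down a group (larger shell), subject to the usual subshell exceptions.
Valence configurations: Cl⁺ [Ne]3s²3p⁴, Be⁺ [He]2s¹.
Tabulated IE_2 (kJ/mol): Cl 2298, Be 1757.
Hence IE_2: Be < Cl.

Cl > Be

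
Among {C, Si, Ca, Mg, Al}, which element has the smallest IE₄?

After 3 electrons have been removed, what remains? C³⁺ still has 1 valence electron; Si³⁺ still has 1 valence electron; Ca³⁺ is already 1 electron into the core; Mg³⁺ is already 1 electron into the core; Al³⁺ is the bare [Ne] core.
Pulling an electron out of a noble-gas core costs far more than removing a remaining valence electron, so Ca, Mg and Al sit at the high end of IE_4.
Valence configurations: C³⁺ [He]2s¹, Si³⁺ [Ne]3s¹.
The numbers (kJ/mol): C 6223, Si 4356, Ca 6491, Mg 10543, Al 11577.
Overall IE_4 order: Si < C < Ca < Mg < Al.

Si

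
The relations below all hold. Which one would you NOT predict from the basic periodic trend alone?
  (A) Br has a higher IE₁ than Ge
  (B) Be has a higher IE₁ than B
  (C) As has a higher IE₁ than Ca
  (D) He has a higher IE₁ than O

The general trend: IE₁ increases across a period and decreases down a group.
(A) Br (period 4, group 17) vs Ge (period 4, group 14): the stated order agrees with the simple trend.
(B) Be (period 2, group 2) vs B (period 2, group 13): the stated order contradicts the simple trend.
(C) As (period 4, group 15) vs Ca (period 4, group 2): the stated order agrees with the simple trend.
(D) He (period 1, group 18) vs O (period 2, group 16): the stated order agrees with the simple trend.
The exception is (B): removing B's lone 2p electron is easier than breaking Be's filled 2s².

(B)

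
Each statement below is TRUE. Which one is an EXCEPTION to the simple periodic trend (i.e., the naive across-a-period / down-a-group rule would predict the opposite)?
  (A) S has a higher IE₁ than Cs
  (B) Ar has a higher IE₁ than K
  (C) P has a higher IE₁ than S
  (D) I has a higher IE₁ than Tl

(C)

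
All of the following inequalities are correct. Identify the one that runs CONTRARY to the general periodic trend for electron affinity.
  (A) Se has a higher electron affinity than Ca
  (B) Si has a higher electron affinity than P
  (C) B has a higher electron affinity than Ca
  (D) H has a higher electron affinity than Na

The general trend: electron affinity increases across a period and decreases down a group.
(A) Se (period 4, group 16) vs Ca (period 4, group 2): the stated order agrees with the simple trend.
(B) Si (period 3, group 14) vs P (period 3, group 15): the stated order contradicts the simple trend.
(C) B (period 2, group 13) vs Ca (period 4, group 2): the stated order agrees with the simple trend.
(D) H (period 1, group 1) vs Na (period 3, group 1): the stated order agrees with the simple trend.
The exception is (B): adding an electron to P's half-filled 3p³ is unfavourable, so Si (3p²) has the more exothermic EA.

(B)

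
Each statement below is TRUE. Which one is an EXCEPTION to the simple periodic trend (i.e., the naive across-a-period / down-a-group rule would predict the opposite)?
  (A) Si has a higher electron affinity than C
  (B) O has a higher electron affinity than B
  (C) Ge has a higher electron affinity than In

(A)

The general trend: electron affinity increases across a period and decreases down a group.
(A) Si (period 3, group 14) vs C (period 2, group 14): the stated order contradicts the simple trend.
(B) O (period 2, group 16) vs B (period 2, group 13): the stated order agrees with the simple trend.
(C) Ge (period 4, group 14) vs In (period 5, group 13): the stated order agrees with the simple trend.
The exception is (A): Si's larger, more diffuse 3p orbitals accept an added electron slightly more readily than C's compact 2p.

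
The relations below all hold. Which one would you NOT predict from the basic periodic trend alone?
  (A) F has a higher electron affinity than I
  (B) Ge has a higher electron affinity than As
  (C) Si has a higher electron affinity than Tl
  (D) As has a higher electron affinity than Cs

(B)

The general trend: electron affinity increases across a period and decreases down a group.
(A) F (period 2, group 17) vs I (period 5, group 17): the stated order agrees with the simple trend.
(B) Ge (period 4, group 14) vs As (period 4, group 15): the stated order contradicts the simple trend.
(C) Si (period 3, group 14) vs Tl (period 6, group 13): the stated order agrees with the simple trend.
(D) As (period 4, group 15) vs Cs (period 6, group 1): the stated order agrees with the simple trend.
The exception is (B): adding an electron to As's half-filled 4p³ is unfavourable, so Ge (4p²) has the more exothermic EA.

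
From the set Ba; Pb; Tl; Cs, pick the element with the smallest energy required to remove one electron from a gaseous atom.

IE₁ increases left→right with effective nuclear charge and decreases top→bottom as the valence shell moves farther out.
All lie in period 6, so first ionization energy increases left to right.
The smallest energy required to remove one electron from a gaseous atom among these belongs to Cs.

Cs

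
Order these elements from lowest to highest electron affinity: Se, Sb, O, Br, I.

O is in period 2, group 16; Se is in period 4, group 16; Br is in period 4, group 17; Sb is in period 5, group 15; I is in period 5, group 17.
Atoms with high Z_eff and room in the valence shell (especially the halogens) have the most exothermic electron affinities.
Here both period and group differ, so the two effects have to be weighed against each other.
O > Sb: both effects reinforce here, so O is clearly the higher of the two.
Se > O: this pair runs against the simple trend — see the exception note.
I > Se: period and group pull opposite ways; the across-period shift dominates (295 vs 195 kJ/mol).
Br > I: they share group 17; the group trend gives Br the larger value.
Note the exception: Se has a higher electron affinity than O, contrary to the simple trend — O's compact 2p subshell gives strong electron–electron repulsion on the added electron.
Approximate values (kJ/mol): O 141, Se 195, Br 325, Sb 103, I 295.
So from lowest to highest: Sb < O < Se < I < Br.

Sb < O < Se < I < Br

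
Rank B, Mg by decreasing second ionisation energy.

B > Mg

After 1 electron has been removed, what remains? B⁺ still has 2 valence electrons; Mg⁺ still has 1 valence electron.
All are still removing valence electrons, so compare the +1 ions as you would atoms: IE_2 generally rises across a period (higher Z_eff) and falls down a group (larger shell), subject to the usual subshell exceptions.
Valence configurations: B⁺ [He]2s², Mg⁺ [Ne]3s¹.
The numbers (kJ/mol): B 2427, Mg 1451.
Overall IE_2 order: Mg < B.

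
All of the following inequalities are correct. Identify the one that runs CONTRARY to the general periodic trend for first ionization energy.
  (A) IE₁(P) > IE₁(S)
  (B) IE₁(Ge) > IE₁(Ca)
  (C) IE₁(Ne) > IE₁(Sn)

The general trend: first ionization energy increases across a period and decreases down a group.
(A) P (period 3, group 15) vs S (period 3, group 16): the stated order contradicts the simple trend.
(B) Ge (period 4, group 14) vs Ca (period 4, group 2): the stated order agrees with the simple trend.
(C) Ne (period 2, group 18) vs Sn (period 5, group 14): the stated order agrees with the simple trend.
The exception is (A): S (3p⁴) ionizes more easily than half-filled P (3p³) because the paired 3p electron in S is pushed out by e⁻–e⁻ repulsion.

(A)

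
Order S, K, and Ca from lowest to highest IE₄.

IE_4 is the cost of taking one more electron from the +3 cation: S³⁺ still has 3 valence electrons; K³⁺ is already 2 electrons into the core; Ca³⁺ is already 1 electron into the core.
Breaking into a closed-shell core is much more expensive than removing a leftover valence electron — K and Ca have the largest IE_4 here.
The numbers (kJ/mol): S 4556, K 5877, Ca 6491.
So the fourth ionization energies run S < K < Ca.

S, K, Ca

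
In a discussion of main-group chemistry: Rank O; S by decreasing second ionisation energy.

IE_2 is the cost of taking one more electron from the +1 cation: O⁺ still has 5 valence electrons; S⁺ still has 5 valence electrons.
All are still removing valence electrons, so compare the +1 ions as you would atoms: IE_2 generally rises across a period (higher Z_eff) and falls down a group (larger shell), subject to the usual subshell exceptions.
Valence configurations: O⁺ [He]2s²2p³, S⁺ [Ne]3s²3p³.
Tabulated IE_2 (kJ/mol): O 3388, S 2252.
Overall IE_2 order: S < O.

O, S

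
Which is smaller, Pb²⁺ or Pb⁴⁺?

Pb⁴⁺

Both ions have Z = 82 protons, but Pb⁴⁺ has lost more electrons, so its remaining electrons feel a larger effective nuclear charge per electron and are pulled in more tightly.
Higher positive charge → smaller ion, so Pb²⁺ > Pb⁴⁺.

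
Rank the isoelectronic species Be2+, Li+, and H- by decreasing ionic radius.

All of these have 2 electrons, so size is governed by nuclear charge alone: the more protons, the stronger the pull on the same electron cloud, and the smaller the ion.
Nuclear charges: Be2+ (Z=4), Li+ (Z=3), H- (Z=1).
Largest to smallest: H- > Li+ > Be2+.

H-, Li+, Be2+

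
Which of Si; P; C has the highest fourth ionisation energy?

Consider each +3 ion: Si³⁺ still has 1 valence electron; P³⁺ still has 2 valence electrons; C³⁺ still has 1 valence electron.
All are still removing valence electrons, so compare the +3 ions as you would atoms: IE_4 generally rises across a period (higher Z_eff) and falls down a group (larger shell), subject to the usual subshell exceptions.
Valence configurations: Si³⁺ [Ne]3s¹, P³⁺ [Ne]3s², C³⁺ [He]2s¹.
Tabulated IE_4 (kJ/mol): Si 4356, P 4964, C 6223.
Hence IE_4: Si < P < C.

C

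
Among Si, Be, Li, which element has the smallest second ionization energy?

Si

IE_2 is the cost of taking one more electron from the +1 cation: Si⁺ still has 3 valence electrons; Be⁺ still has 1 valence electron; Li⁺ is the bare [He] core.
Pulling an electron out of a noble-gas core costs far more than removing a remaining valence electron, so Li sits at the high end of IE_2.
Valence configurations: Si⁺ [Ne]3s²3p¹, Be⁺ [He]2s¹.
Approximate IE_2 values (kJ/mol): Si 1577, Be 1757, Li 7298.
Overall IE_2 order: Si < Be < Li.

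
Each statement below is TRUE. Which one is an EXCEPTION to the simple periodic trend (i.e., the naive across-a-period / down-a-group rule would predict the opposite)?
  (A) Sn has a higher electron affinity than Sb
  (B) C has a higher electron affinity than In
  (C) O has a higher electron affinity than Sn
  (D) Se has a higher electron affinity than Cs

(A)

The general trend: electron affinity increases across a period and decreases down a group.
(A) Sn (period 5, group 14) vs Sb (period 5, group 15): the stated order contradicts the simple trend.
(B) C (period 2, group 14) vs In (period 5, group 13): the stated order agrees with the simple trend.
(C) O (period 2, group 16) vs Sn (period 5, group 14): the stated order agrees with the simple trend.
(D) Se (period 4, group 16) vs Cs (period 6, group 1): the stated order agrees with the simple trend.
The exception is (A): adding an electron to Sb's half-filled 5p³ is unfavourable, so Sn has the more exothermic EA.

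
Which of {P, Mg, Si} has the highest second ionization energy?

The second ionization energy removes an electron from the +1 ion. For each element: P⁺ still has 4 valence electrons; Mg⁺ still has 1 valence electron; Si⁺ still has 3 valence electrons.
All are still removing valence electrons, so compare the +1 ions as you would atoms: IE_2 generally rises across a period (higher Z_eff) and falls down a group (larger shell), subject to the usual subshell exceptions.
Valence configurations: P⁺ [Ne]3s²3p², Mg⁺ [Ne]3s¹, Si⁺ [Ne]3s²3p¹.
Approximate IE_2 values (kJ/mol): P 1907, Mg 1451, Si 1577.
So the second ionization energies run Mg < Si < P.

P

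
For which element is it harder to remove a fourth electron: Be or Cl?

Be

Consider each +3 ion: Be³⁺ is already 1 electron into the core; Cl³⁺ still has 4 valence electrons.
Breaking into a closed-shell core is much more expensive than removing a leftover valence electron — Be has the largest IE_4 here.
Tabulated IE_4 (kJ/mol): Be 21007, Cl 5159.
Hence IE_4: Cl < Be.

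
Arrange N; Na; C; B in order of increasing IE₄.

IE_4 is the cost of taking one more electron from the +3 cation: N³⁺ still has 2 valence electrons; Na³⁺ is already 2 electrons into the core; C³⁺ still has 1 valence electron; B³⁺ is the bare [He] core.
Pulling an electron out of a noble-gas core costs far more than removing a remaining valence electron, so Na and B sit at the high end of IE_4.
Valence configurations: N³⁺ [He]2s², C³⁺ [He]2s¹.
The numbers (kJ/mol): N 7475, Na 9543, C 6223, B 25026.
So the fourth ionization energies run C < N < Na < B.

C < N < Na < B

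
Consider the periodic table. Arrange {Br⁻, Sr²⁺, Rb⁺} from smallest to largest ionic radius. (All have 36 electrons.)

Sr²⁺ < Rb⁺ < Br⁻

All of these have 36 electrons, so size is governed by nuclear charge alone: the more protons, the stronger the pull on the same electron cloud, and the smaller the ion.
Nuclear charges: Sr²⁺ (Z=38), Rb⁺ (Z=37), Br⁻ (Z=35).
Smallest to largest: Sr²⁺ < Rb⁺ < Br⁻.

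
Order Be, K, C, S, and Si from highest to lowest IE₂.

K > C > S > Be > Si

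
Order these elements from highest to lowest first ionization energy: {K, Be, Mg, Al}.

Be > Mg > Al > K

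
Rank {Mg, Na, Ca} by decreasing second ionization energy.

The second ionization energy removes an electron from the +1 ion. For each element: Mg⁺ still has 1 valence electron; Na⁺ is the bare [Ne] core; Ca⁺ still has 1 valence electron.
Pulling an electron out of a noble-gas core costs far more than removing a remaining valence electron, so Na sits at the high end of IE_2.
Valence configurations: Mg⁺ [Ne]3s¹, Ca⁺ [Ar]4s¹.
The numbers (kJ/mol): Mg 1451, Na 4562, Ca 1145.
So the second ionization energies run Ca < Mg < Na.

Na > Mg > Ca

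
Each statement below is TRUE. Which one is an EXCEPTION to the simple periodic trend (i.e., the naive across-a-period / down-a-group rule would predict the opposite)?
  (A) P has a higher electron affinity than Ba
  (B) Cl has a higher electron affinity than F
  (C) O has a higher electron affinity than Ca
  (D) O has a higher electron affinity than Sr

The general trend: electron affinity increases across a period and decreases down a group.
(A) P (period 3, group 15) vs Ba (period 6, group 2): the stated order agrees with the simple trend.
(B) Cl (period 3, group 17) vs F (period 2, group 17): the stated order contradicts the simple trend.
(C) O (period 2, group 16) vs Ca (period 4, group 2): the stated order agrees with the simple trend.
(D) O (period 2, group 16) vs Sr (period 5, group 2): the stated order agrees with the simple trend.
The exception is (B): F's small 2p subshell makes the incoming electron feel strong e⁻–e⁻ repulsion, so Cl actually releases more energy on gaining an electron.

(B)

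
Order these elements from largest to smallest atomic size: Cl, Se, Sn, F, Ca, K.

K, Ca, Sn, Se, Cl, F

F is in period 2, group 17; Cl is in period 3, group 17; K is in period 4, group 1; Ca is in period 4, group 2; Se is in period 4, group 16; Sn is in period 5, group 14.
Radius decreases left→right (rising Z_eff, same n) and increases top→bottom (higher n).
Neither a single period nor a single group — weigh both effects.
Cl > F: they share group 17; the group trend gives Cl the larger value.
Se > Cl: relative to Cl, both the across-period and down-group shifts push Se's atomic radius up.
Sn > Se: both effects reinforce here, so Sn is clearly the larger of the two.
Ca > Sn: period and group pull opposite ways; the across-period shift dominates (171 vs 140 pm).
K > Ca: K lies to the left of Ca in period 4, so the across-period effect alone puts K larger.
For reference (pm): F 64, Cl 99, K 196, Ca 171, Se 116, Sn 140.
So from largest to smallest: K > Ca > Sn > Se > Cl > F.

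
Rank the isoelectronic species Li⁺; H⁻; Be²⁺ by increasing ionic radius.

Be²⁺ < Li⁺ < H⁻

All of these have 2 electrons, so size is governed by nuclear charge alone: the more protons, the stronger the pull on the same electron cloud, and the smaller the ion.
Nuclear charges: Be²⁺ (Z=4), Li⁺ (Z=3), H⁻ (Z=1).
Smallest to largest: Be²⁺ < Li⁺ < H⁻.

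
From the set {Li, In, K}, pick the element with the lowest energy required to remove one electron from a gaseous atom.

K

Li is in period 2, group 1; K is in period 4, group 1; In is in period 5, group 13.
Across a period the outer electron is held more tightly (higher IE₁); down a group it sits in a higher shell, more shielded, and comes off more easily.
These span different periods and groups, so the two trends combine.
Li > K: Li sits above K in group 1, so the down-group effect alone puts Li higher.
In > Li: the two effects oppose for this pair; the across-period effect wins (558 vs 520 kJ/mol).
For reference (kJ/mol): Li 520, K 419, In 558.
The lowest energy required to remove one electron from a gaseous atom among these belongs to K.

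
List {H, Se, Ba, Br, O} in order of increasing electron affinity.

Atoms with high Z_eff and room in the valence shell (especially the halogens) have the most exothermic electron affinities.
These span different periods and groups, so the two trends combine.
H > Ba: period and group pull opposite ways; the down-group shift dominates (73 vs 14 kJ/mol).
O > H: period and group pull opposite ways; the across-period shift dominates (141 vs 73 kJ/mol).
Se > O: this pair runs against the simple trend — see the exception note.
Br > Se: Br lies to the right of Se in period 4, so the across-period effect alone puts Br higher.
Note the exception: Se has a higher electron affinity than O, contrary to the simple trend — O's compact 2p subshell gives strong electron–electron repulsion on the added electron.
Approximate values (kJ/mol): H 73, O 141, Se 195, Br 325, Ba 14.
So from lowest to highest: Ba < H < O < Se < Br.

Ba < H < O < Se < Br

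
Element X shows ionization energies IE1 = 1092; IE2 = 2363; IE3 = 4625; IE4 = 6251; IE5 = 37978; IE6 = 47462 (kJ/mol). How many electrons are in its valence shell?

Look for the largest jump between consecutive ionization energies: IE5/IE4 ≈ 6.1, far larger than any earlier ratio.
That jump marks the point where a core electron is being removed. So the atom has 4 valence electrons.

4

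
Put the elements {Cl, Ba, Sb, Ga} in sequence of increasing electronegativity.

Ba < Ga < Sb < Cl

Cl is in period 3, group 17; Ga is in period 4, group 13; Sb is in period 5, group 15; Ba is in period 6, group 2.
Electronegativity increases across a period and decreases down a group, tracking effective nuclear charge and atomic size.
Here both period and group differ, so the two effects have to be weighed against each other.
Ga > Ba: relative to Ba, both the across-period and down-group shifts push Ga's electronegativity up.
Sb > Ga: the two effects oppose for this pair; the across-period effect wins (2.05 vs 1.81).
Cl > Sb: both effects reinforce here, so Cl is clearly the higher of the two.
Tabulated electronegativity (Pauling): Cl 3.16, Ga 1.81, Sb 2.05, Ba 0.89.
So from lowest to highest: Ba < Ga < Sb < Cl.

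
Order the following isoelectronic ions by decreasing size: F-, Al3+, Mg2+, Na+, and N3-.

N3- > F- > Na+ > Mg2+ > Al3+

All of these have 10 electrons, so size is governed by nuclear charge alone: the more protons, the stronger the pull on the same electron cloud, and the smaller the ion.
Nuclear charges: Al3+ (Z=13), Mg2+ (Z=12), Na+ (Z=11), F- (Z=9), N3- (Z=7).
Largest to smallest: N3- > F- > Na+ > Mg2+ > Al3+.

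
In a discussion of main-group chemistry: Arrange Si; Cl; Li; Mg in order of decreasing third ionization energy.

Li > Mg > Cl > Si

IE_3 is the cost of taking one more electron from the +2 cation: Si²⁺ still has 2 valence electrons; Cl²⁺ still has 5 valence electrons; Li²⁺ is already 1 electron into the core; Mg²⁺ is the bare [Ne] core.
Core electrons are held far more tightly than valence electrons, so Mg and Li top the IE_3 order.
Valence configurations: Si²⁺ [Ne]3s², Cl²⁺ [Ne]3s²3p³.
Approximate IE_3 values (kJ/mol): Si 3232, Cl 3822, Li 11815, Mg 7733.
Putting it together, IE_3: Si < Cl < Mg < Li.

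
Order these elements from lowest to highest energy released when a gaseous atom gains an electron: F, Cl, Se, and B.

B < Se < F < Cl

B is in period 2, group 13; F is in period 2, group 17; Cl is in period 3, group 17; Se is in period 4, group 16.
Atoms with high Z_eff and room in the valence shell (especially the halogens) have the most exothermic electron affinities.
Neither a single period nor a single group — weigh both effects.
Se > B: period and group pull opposite ways; the across-period shift dominates (195 vs 27 kJ/mol).
F > Se: both effects reinforce here, so F is clearly the higher of the two.
Cl > F: this pair runs against the simple trend — see the exception note.
Note the exception: Cl has a higher electron affinity than F, contrary to the simple trend — F's small 2p subshell makes the incoming electron feel strong e⁻–e⁻ repulsion, so Cl actually releases more energy on gaining an electron.
For reference (kJ/mol): B 27, F 328, Cl 349, Se 195.
So from lowest to highest: B < Se < F < Cl.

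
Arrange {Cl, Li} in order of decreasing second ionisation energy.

Consider each +1 ion: Cl⁺ still has 6 valence electrons; Li⁺ is the bare [He] core.
Core electrons are held far more tightly than valence electrons, so Li tops the IE_2 order.
Approximate IE_2 values (kJ/mol): Cl 2298, Li 7298.
So the second ionization energies run Cl < Li.

Li > Cl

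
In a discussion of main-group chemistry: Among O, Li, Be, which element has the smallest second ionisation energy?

Be

The second ionization energy removes an electron from the +1 ion. For each element: O⁺ still has 5 valence electrons; Li⁺ is the bare [He] core; Be⁺ still has 1 valence electron.
Breaking into a closed-shell core is much more expensive than removing a leftover valence electron — Li has the largest IE_2 here.
Valence configurations: O⁺ [He]2s²2p³, Be⁺ [He]2s¹.
Approximate IE_2 values (kJ/mol): O 3388, Li 7298, Be 1757.
So the second ionization energies run Be < O < Li.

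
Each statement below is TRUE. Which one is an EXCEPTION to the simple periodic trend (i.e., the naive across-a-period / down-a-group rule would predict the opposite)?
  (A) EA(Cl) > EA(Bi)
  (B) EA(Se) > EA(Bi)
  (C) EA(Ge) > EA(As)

(C)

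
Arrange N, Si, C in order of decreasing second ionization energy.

After 1 electron has been removed, what remains? N⁺ still has 4 valence electrons; Si⁺ still has 3 valence electrons; C⁺ still has 3 valence electrons.
All are still removing valence electrons, so compare the +1 ions as you would atoms: IE_2 generally rises across a period (higher Z_eff) and falls down a group (larger shell), subject to the usual subshell exceptions.
Valence configurations: N⁺ [He]2s²2p², Si⁺ [Ne]3s²3p¹, C⁺ [He]2s²2p¹.
The numbers (kJ/mol): N 2856, Si 1577, C 2353.
Putting it together, IE_2: Si < C < N.

N > C > Si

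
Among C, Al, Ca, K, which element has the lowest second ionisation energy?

The second ionization energy removes an electron from the +1 ion. For each element: C⁺ still has 3 valence electrons; Al⁺ still has 2 valence electrons; Ca⁺ still has 1 valence electron; K⁺ is the bare [Ar] core.
Pulling an electron out of a noble-gas core costs far more than removing a remaining valence electron, so K sits at the high end of IE_2.
Valence configurations: C⁺ [He]2s²2p¹, Al⁺ [Ne]3s², Ca⁺ [Ar]4s¹.
Tabulated IE_2 (kJ/mol): C 2353, Al 1817, Ca 1145, K 3052.
Putting it together, IE_2: Ca < Al < C < K.

Ca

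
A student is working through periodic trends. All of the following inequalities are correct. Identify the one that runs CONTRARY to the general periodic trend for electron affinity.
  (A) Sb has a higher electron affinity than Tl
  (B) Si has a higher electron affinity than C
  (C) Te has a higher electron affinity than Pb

The general trend: electron affinity increases across a period and decreases down a group.
(A) Sb (period 5, group 15) vs Tl (period 6, group 13): the stated order agrees with the simple trend.
(B) Si (period 3, group 14) vs C (period 2, group 14): the stated order contradicts the simple trend.
(C) Te (period 5, group 16) vs Pb (period 6, group 14): the stated order agrees with the simple trend.
The exception is (B): Si's larger, more diffuse 3p orbitals accept an added electron slightly more readily than C's compact 2p.

(B)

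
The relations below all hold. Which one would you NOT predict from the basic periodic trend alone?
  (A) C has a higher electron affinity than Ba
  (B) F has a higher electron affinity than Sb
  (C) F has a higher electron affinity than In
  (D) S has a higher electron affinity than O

(D)

The general trend: electron affinity increases across a period and decreases down a group.
(A) C (period 2, group 14) vs Ba (period 6, group 2): the stated order agrees with the simple trend.
(B) F (period 2, group 17) vs Sb (period 5, group 15): the stated order agrees with the simple trend.
(C) F (period 2, group 17) vs In (period 5, group 13): the stated order agrees with the simple trend.
(D) S (period 3, group 16) vs O (period 2, group 16): the stated order contradicts the simple trend.
The exception is (D): the compact 2p subshell of O repels the added electron more than S's larger 3p does.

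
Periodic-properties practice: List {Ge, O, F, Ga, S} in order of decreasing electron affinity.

F > S > O > Ge > Ga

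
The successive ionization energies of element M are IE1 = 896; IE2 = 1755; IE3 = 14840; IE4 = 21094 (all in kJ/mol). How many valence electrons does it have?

2

Look for the largest jump between consecutive ionization energies: IE3/IE2 ≈ 8.5, far larger than any earlier ratio.
That jump marks the point where a core electron is being removed. So the atom has 2 valence electrons.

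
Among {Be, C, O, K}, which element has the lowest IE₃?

K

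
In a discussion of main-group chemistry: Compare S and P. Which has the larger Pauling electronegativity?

S

P is in period 3, group 15; S is in period 3, group 16.
Smaller atoms with higher effective nuclear charge are more electronegative.
All lie in period 3, so electronegativity increases left to right.
So S has the larger Pauling electronegativity (S > P).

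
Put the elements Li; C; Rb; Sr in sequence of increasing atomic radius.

Li is in period 2, group 1; C is in period 2, group 14; Rb is in period 5, group 1; Sr is in period 5, group 2.
Moving right in a period, electrons are added to the same shell under a stronger nuclear pull, so atoms get smaller; moving down, a new shell is opened and atoms get larger.
Here both period and group differ, so the two effects have to be weighed against each other.
Li > C: Li lies to the left of C in period 2, so the across-period effect alone puts Li larger.
Sr > Li: period and group pull opposite ways; the down-group shift dominates (185 vs 133 pm).
Rb > Sr: Rb lies to the left of Sr in period 5, so the across-period effect alone puts Rb larger.
Approximate values (pm): Li 133, C 75, Rb 210, Sr 185.
So from smallest to largest: C < Li < Sr < Rb.

C < Li < Sr < Rb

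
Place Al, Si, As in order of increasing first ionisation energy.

Al < Si < As

Al is in period 3, group 13; Si is in period 3, group 14; As is in period 4, group 15.
Across a period the outer electron is held more tightly (higher IE₁); down a group it sits in a higher shell, more shielded, and comes off more easily.
Here both period and group differ, so the two effects have to be weighed against each other.
Si > Al: both are in period 3; the period trend gives Si the larger value.
As > Si: the two effects oppose for this pair; the across-period effect wins (947 vs 786 kJ/mol).
For reference (kJ/mol): Al 578, Si 786, As 947.
So from lowest to highest: Al < Si < As.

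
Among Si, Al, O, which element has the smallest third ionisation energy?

After 2 electrons have been removed, what remains? Si²⁺ still has 2 valence electrons; Al²⁺ still has 1 valence electron; O²⁺ still has 4 valence electrons.
All are still removing valence electrons, so compare the +2 ions as you would atoms: IE_3 generally rises across a period (higher Z_eff) and falls down a group (larger shell), subject to the usual subshell exceptions.
Valence configurations: Si²⁺ [Ne]3s², Al²⁺ [Ne]3s¹, O²⁺ [He]2s²2p².
Tabulated IE_3 (kJ/mol): Si 3232, Al 2745, O 5300.
Hence IE_3: Al < Si < O.

Al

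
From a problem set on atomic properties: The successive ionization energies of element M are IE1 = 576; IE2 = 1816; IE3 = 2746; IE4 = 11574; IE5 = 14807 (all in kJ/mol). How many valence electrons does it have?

Look for the largest jump between consecutive ionization energies: IE4/IE3 ≈ 4.2, far larger than any earlier ratio.
That jump marks the point where a core electron is being removed. So the atom has 3 valence electrons.

3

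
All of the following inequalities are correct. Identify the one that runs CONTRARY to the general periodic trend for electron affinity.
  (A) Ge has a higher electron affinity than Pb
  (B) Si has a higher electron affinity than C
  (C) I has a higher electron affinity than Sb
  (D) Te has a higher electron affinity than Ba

(B)

The general trend: electron affinity increases across a period and decreases down a group.
(A) Ge (period 4, group 14) vs Pb (period 6, group 14): the stated order agrees with the simple trend.
(B) Si (period 3, group 14) vs C (period 2, group 14): the stated order contradicts the simple trend.
(C) I (period 5, group 17) vs Sb (period 5, group 15): the stated order agrees with the simple trend.
(D) Te (period 5, group 16) vs Ba (period 6, group 2): the stated order agrees with the simple trend.
The exception is (B): Si's larger, more diffuse 3p orbitals accept an added electron slightly more readily than C's compact 2p.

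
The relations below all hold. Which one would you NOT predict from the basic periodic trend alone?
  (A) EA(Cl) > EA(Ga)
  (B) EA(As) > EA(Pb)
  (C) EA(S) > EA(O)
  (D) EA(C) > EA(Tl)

The general trend: electron affinity increases across a period and decreases down a group.
(A) Cl (period 3, group 17) vs Ga (period 4, group 13): the stated order agrees with the simple trend.
(B) As (period 4, group 15) vs Pb (period 6, group 14): the stated order agrees with the simple trend.
(C) S (period 3, group 16) vs O (period 2, group 16): the stated order contradicts the simple trend.
(D) C (period 2, group 14) vs Tl (period 6, group 13): the stated order agrees with the simple trend.
The exception is (C): the compact 2p subshell of O repels the added electron more than S's larger 3p does.

(C)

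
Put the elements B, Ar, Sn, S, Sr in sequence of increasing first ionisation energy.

Sr, Sn, B, S, Ar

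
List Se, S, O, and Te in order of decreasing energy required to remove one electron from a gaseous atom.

O > S > Se > Te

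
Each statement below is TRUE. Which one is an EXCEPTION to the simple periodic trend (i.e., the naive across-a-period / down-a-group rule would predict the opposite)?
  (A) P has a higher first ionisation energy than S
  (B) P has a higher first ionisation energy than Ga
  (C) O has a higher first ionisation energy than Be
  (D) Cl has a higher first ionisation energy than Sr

(A)

The general trend: first ionisation energy increases across a period and decreases down a group.
(A) P (period 3, group 15) vs S (period 3, group 16): the stated order contradicts the simple trend.
(B) P (period 3, group 15) vs Ga (period 4, group 13): the stated order agrees with the simple trend.
(C) O (period 2, group 16) vs Be (period 2, group 2): the stated order agrees with the simple trend.
(D) Cl (period 3, group 17) vs Sr (period 5, group 2): the stated order agrees with the simple trend.
The exception is (A): S (3p⁴) ionizes more easily than half-filled P (3p³) because the paired 3p electron in S is pushed out by e⁻–e⁻ repulsion.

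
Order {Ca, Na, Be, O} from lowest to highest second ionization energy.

Ca < Be < O < Na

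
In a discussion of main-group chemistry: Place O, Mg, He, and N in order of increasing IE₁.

He is in period 1, group 18; N is in period 2, group 15; O is in period 2, group 16; Mg is in period 3, group 2.
Across a period the outer electron is held more tightly (higher IE₁); down a group it sits in a higher shell, more shielded, and comes off more easily.
Neither a single period nor a single group — weigh both effects.
O > Mg: relative to Mg, both the across-period and down-group shifts push O's first ionization energy up.
N > O: this pair runs against the simple trend — see the exception note.
He > N: both effects reinforce here, so He is clearly the higher of the two.
Note the exception: N has a higher first ionization energy than O, contrary to the simple trend — pairing an electron in O's 2p⁴ costs repulsion energy, so O ionizes more easily than half-filled N (2p³).
Approximate values (kJ/mol): He 2372, N 1402, O 1314, Mg 738.
So from lowest to highest: Mg < O < N < He.

Mg < O < N < He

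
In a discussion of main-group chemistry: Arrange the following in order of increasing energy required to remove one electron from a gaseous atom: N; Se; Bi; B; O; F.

B is in period 2, group 13; N is in period 2, group 15; O is in period 2, group 16; F is in period 2, group 17; Se is in period 4, group 16; Bi is in period 6, group 15.
Across a period the outer electron is held more tightly (higher IE₁); down a group it sits in a higher shell, more shielded, and comes off more easily.
Here both period and group differ, so the two effects have to be weighed against each other.
B > Bi: period and group pull opposite ways; the down-group shift dominates (801 vs 703 kJ/mol).
Se > B: period and group pull opposite ways; the across-period shift dominates (941 vs 801 kJ/mol).
O > Se: they share group 16; the group trend gives O the larger value.
N > O: this pair runs against the simple trend — see the exception note.
F > N: F lies to the right of N in period 2, so the across-period effect alone puts F higher.
Note the exception: N has a higher first ionization energy than O, contrary to the simple trend — pairing an electron in O's 2p⁴ costs repulsion energy, so O ionizes more easily than half-filled N (2p³).
For reference (kJ/mol): B 801, N 1402, O 1314, F 1681, Se 941, Bi 703.
So from lowest to highest: Bi < B < Se < O < N < F.

Bi, B, Se, O, N, F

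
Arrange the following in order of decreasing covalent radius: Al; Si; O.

O is in period 2, group 16; Al is in period 3, group 13; Si is in period 3, group 14.
Moving right in a period, electrons are added to the same shell under a stronger nuclear pull, so atoms get smaller; moving down, a new shell is opened and atoms get larger.
Here both period and group differ, so the two effects have to be weighed against each other.
Si > O: relative to O, both the across-period and down-group shifts push Si's atomic radius up.
Al > Si: Al lies to the left of Si in period 3, so the across-period effect alone puts Al larger.
Tabulated atomic radius (pm): O 63, Al 126, Si 116.
So from largest to smallest: Al > Si > O.

Al > Si > O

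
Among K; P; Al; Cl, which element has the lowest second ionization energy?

Al

Consider each +1 ion: K⁺ is the bare [Ar] core; P⁺ still has 4 valence electrons; Al⁺ still has 2 valence electrons; Cl⁺ still has 6 valence electrons.
Core electrons are held far more tightly than valence electrons, so K tops the IE_2 order.
Valence configurations: P⁺ [Ne]3s²3p², Al⁺ [Ne]3s², Cl⁺ [Ne]3s²3p⁴.
Approximate IE_2 values (kJ/mol): K 3052, P 1907, Al 1817, Cl 2298.
So the second ionization energies run Al < P < Cl < K.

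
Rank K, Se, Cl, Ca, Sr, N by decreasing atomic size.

K, Sr, Ca, Se, Cl, N

N is in period 2, group 15; Cl is in period 3, group 17; K is in period 4, group 1; Ca is in period 4, group 2; Se is in period 4, group 16; Sr is in period 5, group 2.
Atomic radius shrinks across a period as nuclear charge pulls the same shell inward, and grows down a group as new shells are added.
Here both period and group differ, so the two effects have to be weighed against each other.
Cl > N: the two effects oppose for this pair; the down-group effect wins (99 vs 71 pm).
Se > Cl: relative to Cl, both the across-period and down-group shifts push Se's atomic radius up.
Ca > Se: both are in period 4; the period trend gives Ca the larger value.
Sr > Ca: Sr sits below Ca in group 2, so the down-group effect alone puts Sr larger.
K > Sr: period and group pull opposite ways; the across-period shift dominates (196 vs 185 pm).
Approximate values (pm): N 71, Cl 99, K 196, Ca 171, Se 116, Sr 185.
So from largest to smallest: K > Sr > Ca > Se > Cl > N.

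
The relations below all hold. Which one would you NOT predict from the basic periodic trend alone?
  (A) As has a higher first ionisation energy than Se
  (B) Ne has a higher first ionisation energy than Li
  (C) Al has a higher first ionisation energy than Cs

(A)

The general trend: first ionisation energy increases across a period and decreases down a group.
(A) As (period 4, group 15) vs Se (period 4, group 16): the stated order contradicts the simple trend.
(B) Ne (period 2, group 18) vs Li (period 2, group 1): the stated order agrees with the simple trend.
(C) Al (period 3, group 13) vs Cs (period 6, group 1): the stated order agrees with the simple trend.
The exception is (A): Se (4p⁴) ionizes more easily than half-filled As (4p³).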